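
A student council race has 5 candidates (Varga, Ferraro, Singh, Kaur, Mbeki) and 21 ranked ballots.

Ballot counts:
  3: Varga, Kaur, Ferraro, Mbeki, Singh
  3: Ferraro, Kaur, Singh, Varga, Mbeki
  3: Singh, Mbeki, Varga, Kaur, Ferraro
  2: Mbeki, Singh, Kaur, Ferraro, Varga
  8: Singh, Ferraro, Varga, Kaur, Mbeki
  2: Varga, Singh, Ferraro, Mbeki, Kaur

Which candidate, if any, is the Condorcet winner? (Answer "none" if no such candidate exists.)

Pairwise majorities:
Varga vs Ferraro: Ferraro, 13–8.
Varga vs Singh: Varga is ranked higher on 3+2 = 5 ballots, Singh on 16. Singh wins 16–5.
Varga vs Kaur: Varga wins 16–5.
Varga–Mbeki: Varga 16–5.
Ferraro vs Singh: 3+3 = 6 for Ferraro, 15 for Singh — Singh by 15–6.
Ferraro vs Kaur: Ferraro, 13–8.
Ferraro vs Mbeki: 3+3+8+2 = 16 for Ferraro, 5 for Mbeki — Ferraro by 16–5.
Singh vs Kaur: Singh preferred on 3+2+8+2 = 15 ballots; Singh wins 15–6.
Singh vs Mbeki: Singh preferred on 3+3+8+2 = 16 ballots; Singh wins 16–5.
Kaur vs Mbeki: 14 to 7, Kaur.
Singh beats each of Varga, Ferraro, Kaur, Mbeki — Singh is the Condorcet winner.

Singh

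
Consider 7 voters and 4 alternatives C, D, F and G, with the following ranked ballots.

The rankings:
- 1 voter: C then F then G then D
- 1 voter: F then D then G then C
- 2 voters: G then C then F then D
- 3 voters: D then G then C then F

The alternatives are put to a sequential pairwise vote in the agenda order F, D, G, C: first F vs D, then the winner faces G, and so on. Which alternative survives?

G

Round 1: F vs D — 4–3, F advances.
Round 2: F vs G — 2–5, G advances.
Round 3: G vs C — 6–1, G advances.
The agenda winner is G.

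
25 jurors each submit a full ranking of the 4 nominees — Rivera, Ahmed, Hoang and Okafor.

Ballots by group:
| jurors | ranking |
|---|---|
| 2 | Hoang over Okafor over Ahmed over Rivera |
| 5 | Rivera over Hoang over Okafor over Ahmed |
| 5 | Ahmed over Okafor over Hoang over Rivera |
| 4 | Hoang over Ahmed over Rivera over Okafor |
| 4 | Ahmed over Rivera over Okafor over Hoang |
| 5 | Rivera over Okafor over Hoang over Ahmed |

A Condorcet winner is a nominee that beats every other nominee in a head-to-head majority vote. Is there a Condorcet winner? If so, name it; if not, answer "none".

Check each pair by majority over 25 ballots:
Rivera vs Ahmed: Ahmed wins 15–10.
Rivera vs Hoang: Rivera wins 14–11.
Rivera vs Okafor: Rivera wins 18–7.
Ahmed vs Hoang: Hoang, 16–9.
Ahmed vs Okafor: Ahmed, 13–12.
Hoang vs Okafor: Okafor, 14–11.
No nominee is unbeaten: Rivera loses to Ahmed; Ahmed loses to Hoang; Hoang loses to Rivera; Okafor loses to Rivera. In particular Rivera → Hoang → Ahmed → Rivera is a majority cycle — no Condorcet winner exists.

none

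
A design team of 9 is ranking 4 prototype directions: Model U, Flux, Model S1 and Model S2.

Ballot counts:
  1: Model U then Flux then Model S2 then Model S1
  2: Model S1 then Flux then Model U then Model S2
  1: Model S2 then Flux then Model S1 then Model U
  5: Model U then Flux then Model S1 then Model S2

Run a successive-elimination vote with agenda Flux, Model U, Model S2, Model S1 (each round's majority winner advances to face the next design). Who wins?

Model U

Round 1: Flux vs Model U — 3–6, Model U advances.
Round 2: Model U vs Model S2 — 8–1, Model U advances.
Round 3: Model U vs Model S1 — 6–3, Model U advances.
The agenda winner is Model U.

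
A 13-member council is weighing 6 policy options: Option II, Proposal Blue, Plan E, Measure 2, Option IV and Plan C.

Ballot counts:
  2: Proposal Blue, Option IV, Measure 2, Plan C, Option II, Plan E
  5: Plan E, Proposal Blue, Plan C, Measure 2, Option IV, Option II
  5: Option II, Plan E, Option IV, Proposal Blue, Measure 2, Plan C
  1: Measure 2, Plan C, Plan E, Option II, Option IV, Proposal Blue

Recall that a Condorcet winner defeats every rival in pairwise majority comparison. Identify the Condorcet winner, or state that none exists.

none

Head-to-head results (13 council members):
Option II vs Proposal Blue: 6 to 7, Proposal Blue.
Option II vs Plan E: 2+5 = 7 for Option II, 6 for Plan E — Option II by 7–6.
Option II vs Measure 2: Option II is ranked higher on 5 ballots, Measure 2 on 8. Measure 2 wins 8–5.
Option II vs Option IV: 6 to 7, Option IV.
Option II vs Plan C: Option II is ranked higher on 5 ballots, Plan C on 8. Plan C wins 8–5.
Proposal Blue vs Plan E: Proposal Blue preferred on 2 ballots; Plan E wins 11–2.
Proposal Blue vs Measure 2: 12 to 1, Proposal Blue.
Proposal Blue vs Option IV: Proposal Blue preferred on 2+5 = 7 ballots; Proposal Blue wins 7–6.
Proposal Blue vs Plan C: Proposal Blue preferred on 2+5+5 = 12 ballots; Proposal Blue wins 12–1.
Plan E vs Measure 2: Plan E preferred on 5+5 = 10 ballots; Plan E wins 10–3.
Plan E vs Option IV: 11 to 2, Plan E.
Plan E vs Plan C: 10 to 3, Plan E.
Measure 2 vs Option IV: Measure 2 is ranked higher on 5+1 = 6 ballots, Option IV on 7. Option IV wins 7–6.
Measure 2 vs Plan C: 8 to 5, Measure 2.
Option IV vs Plan C: 2+5 = 7 for Option IV, 6 for Plan C — Option IV by 7–6.
Each option drops at least one matchup (Option II loses to Proposal Blue; Proposal Blue loses to Plan E; Plan E loses to Option II; Measure 2 loses to Proposal Blue; Option IV loses to Proposal Blue; Plan C loses to Proposal Blue); the cycle Option II > Plan E > Proposal Blue > Option II rules out a Condorcet winner.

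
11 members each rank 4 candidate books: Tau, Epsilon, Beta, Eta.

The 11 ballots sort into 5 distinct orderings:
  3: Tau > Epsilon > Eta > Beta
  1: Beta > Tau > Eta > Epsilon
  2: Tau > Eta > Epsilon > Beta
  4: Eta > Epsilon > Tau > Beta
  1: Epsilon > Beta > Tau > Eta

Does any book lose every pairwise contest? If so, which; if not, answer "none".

Head-to-head results (11 members):
Tau vs Epsilon: Tau wins 6–5.
Tau vs Beta: Tau wins 9–2.
Tau–Eta: Tau 7–4.
Epsilon–Beta: Epsilon 10–1.
Epsilon vs Eta: Eta wins 7–4.
Beta vs Eta: Eta, 9–2.
Beta is beaten in every head-to-head and is the Condorcet loser.

Beta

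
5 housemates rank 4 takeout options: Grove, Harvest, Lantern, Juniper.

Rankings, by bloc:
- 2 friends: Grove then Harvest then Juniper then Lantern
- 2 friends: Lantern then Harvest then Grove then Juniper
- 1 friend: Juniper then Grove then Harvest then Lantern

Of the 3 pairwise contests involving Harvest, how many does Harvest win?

Harvest against each rival (5 friends):
Harvest vs Grove: Harvest is ranked higher on 2 ballots, Grove on 3. Grove wins 3–2.
Harvest vs Lantern: Harvest is ranked higher on 2+1 = 3 ballots, Lantern on 2. Harvest wins 3–2.
Harvest vs Juniper: Harvest preferred on 2+2 = 4 ballots; Harvest wins 4–1.
Harvest beats Lantern, Juniper; loses to Grove — 2 pairwise wins.

2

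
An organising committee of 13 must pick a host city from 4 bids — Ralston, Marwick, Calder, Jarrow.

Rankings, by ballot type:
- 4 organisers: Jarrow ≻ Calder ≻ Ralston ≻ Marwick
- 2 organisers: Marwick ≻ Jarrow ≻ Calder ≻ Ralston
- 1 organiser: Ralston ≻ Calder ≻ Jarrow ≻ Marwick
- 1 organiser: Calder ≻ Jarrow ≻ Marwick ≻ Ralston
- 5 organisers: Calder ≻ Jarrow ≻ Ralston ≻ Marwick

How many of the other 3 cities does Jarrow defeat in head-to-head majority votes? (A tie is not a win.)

Jarrow against each rival (13 organisers):
Jarrow vs Ralston: 4+2+1+5 = 12 for Jarrow, 1 for Ralston — Jarrow by 12–1.
Jarrow vs Marwick: 4+1+1+5 = 11 for Jarrow, 2 for Marwick — Jarrow by 11–2.
Jarrow vs Calder: 4+2 = 6 for Jarrow, 7 for Calder — Calder by 7–6.
Jarrow beats Ralston, Marwick; loses to Calder — 2 pairwise wins.

2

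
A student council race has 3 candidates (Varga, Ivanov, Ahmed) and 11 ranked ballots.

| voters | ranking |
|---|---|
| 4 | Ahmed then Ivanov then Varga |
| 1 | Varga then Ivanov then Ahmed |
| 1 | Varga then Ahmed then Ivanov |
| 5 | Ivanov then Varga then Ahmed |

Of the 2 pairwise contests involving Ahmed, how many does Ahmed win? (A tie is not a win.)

Ahmed against each rival (11 voters):
Ahmed–Varga: Varga 7–4.
Ahmed vs Ivanov: Ivanov, 6–5.
Ahmed beats no one; loses to Varga, Ivanov — 0 pairwise wins.

0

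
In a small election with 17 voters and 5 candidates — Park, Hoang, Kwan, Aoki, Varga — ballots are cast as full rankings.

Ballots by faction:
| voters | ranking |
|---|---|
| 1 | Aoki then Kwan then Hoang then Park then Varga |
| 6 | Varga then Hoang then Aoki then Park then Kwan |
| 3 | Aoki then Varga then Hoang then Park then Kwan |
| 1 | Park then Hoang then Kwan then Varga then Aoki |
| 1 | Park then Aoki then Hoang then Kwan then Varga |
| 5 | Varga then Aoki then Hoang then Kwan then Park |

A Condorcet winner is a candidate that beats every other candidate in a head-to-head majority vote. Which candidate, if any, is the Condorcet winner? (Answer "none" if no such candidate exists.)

Pairwise majorities:
Park vs Hoang: Park preferred on 1+1 = 2 ballots; Hoang wins 15–2.
Park vs Kwan: Park is ranked higher on 6+3+1+1 = 11 ballots, Kwan on 6. Park wins 11–6.
Park vs Aoki: 1+1 = 2 for Park, 15 for Aoki — Aoki by 15–2.
Park vs Varga: Park preferred on 1+1+1 = 3 ballots; Varga wins 14–3.
Hoang vs Kwan: 6+3+1+1+5 = 16 for Hoang, 1 for Kwan — Hoang by 16–1.
Hoang vs Aoki: 7 to 10, Aoki.
Hoang vs Varga: 1+1+1 = 3 for Hoang, 14 for Varga — Varga by 14–3.
Kwan vs Aoki: 1 to 16, Aoki.
Kwan vs Varga: 3 to 14, Varga.
Aoki vs Varga: 1+3+1 = 5 for Aoki, 12 for Varga — Varga by 12–5.
Varga beats each of Park, Hoang, Kwan, Aoki — Varga is the Condorcet winner.

Varga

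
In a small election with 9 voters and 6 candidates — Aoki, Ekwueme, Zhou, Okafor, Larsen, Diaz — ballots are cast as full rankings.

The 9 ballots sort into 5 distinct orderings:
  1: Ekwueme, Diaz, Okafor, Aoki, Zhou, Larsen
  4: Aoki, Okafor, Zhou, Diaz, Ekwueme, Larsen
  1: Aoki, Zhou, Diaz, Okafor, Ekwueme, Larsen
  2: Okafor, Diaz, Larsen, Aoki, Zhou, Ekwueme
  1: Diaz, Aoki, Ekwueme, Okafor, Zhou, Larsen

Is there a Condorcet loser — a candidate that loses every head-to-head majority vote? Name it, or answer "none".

Larsen

Pairwise majorities:
Aoki vs Ekwueme: 4+1+2+1 = 8 for Aoki, 1 for Ekwueme — Aoki by 8–1.
Aoki vs Zhou: 9 to 0, Aoki.
Aoki vs Okafor: Aoki preferred on 4+1+1 = 6 ballots; Aoki wins 6–3.
Aoki vs Larsen: Aoki wins 7–2.
Aoki vs Diaz: Aoki preferred on 4+1 = 5 ballots; Aoki wins 5–4.
Ekwueme vs Zhou: Zhou wins 7–2.
Ekwueme vs Okafor: Ekwueme is ranked higher on 1+1 = 2 ballots, Okafor on 7. Okafor wins 7–2.
Ekwueme vs Larsen: Ekwueme preferred on 1+4+1+1 = 7 ballots; Ekwueme wins 7–2.
Ekwueme–Diaz: Diaz 8–1.
Zhou–Okafor: Okafor 8–1.
Zhou vs Larsen: Zhou preferred on 1+4+1+1 = 7 ballots; Zhou wins 7–2.
Zhou vs Diaz: Zhou preferred on 4+1 = 5 ballots; Zhou wins 5–4.
Okafor–Larsen: Okafor 9–0.
Okafor vs Diaz: 4+2 = 6 for Okafor, 3 for Diaz — Okafor by 6–3.
Larsen vs Diaz: 0 to 9, Diaz.
Only Larsen has no wins; Larsen is the Condorcet loser.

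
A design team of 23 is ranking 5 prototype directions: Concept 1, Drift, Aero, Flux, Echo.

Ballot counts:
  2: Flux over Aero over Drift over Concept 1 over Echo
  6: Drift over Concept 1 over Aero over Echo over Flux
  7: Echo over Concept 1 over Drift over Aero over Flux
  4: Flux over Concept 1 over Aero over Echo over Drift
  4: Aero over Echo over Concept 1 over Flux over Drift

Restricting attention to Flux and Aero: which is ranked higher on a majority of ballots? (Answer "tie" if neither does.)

Ballots ranking Flux above Aero: 2 + 4 = 6.
Ballots ranking Aero above Flux: 23 − 6 = 17.
Aero wins the head-to-head 17–6.

Aero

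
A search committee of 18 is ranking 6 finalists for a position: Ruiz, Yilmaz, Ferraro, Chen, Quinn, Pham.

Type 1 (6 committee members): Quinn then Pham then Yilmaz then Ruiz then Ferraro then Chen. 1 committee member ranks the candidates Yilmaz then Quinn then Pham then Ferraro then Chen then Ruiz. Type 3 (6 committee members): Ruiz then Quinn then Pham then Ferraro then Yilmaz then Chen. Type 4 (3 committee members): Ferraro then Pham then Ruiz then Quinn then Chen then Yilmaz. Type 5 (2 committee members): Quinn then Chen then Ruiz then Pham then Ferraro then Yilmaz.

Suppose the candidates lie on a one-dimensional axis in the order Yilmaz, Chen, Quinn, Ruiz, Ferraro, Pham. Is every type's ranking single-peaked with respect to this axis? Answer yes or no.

no

Axis positions: Yilmaz=1, Chen=2, Quinn=3, Ruiz=4, Ferraro=5, Pham=6.
Type 1: ranking walks positions 3-6-1-4-5-2; Pham is ranked above Ruiz even though Ruiz lies between Pham and the peak Quinn on the axis — preferences dip and rise again. Not single-peaked.
Type 2: ranking walks positions 1-3-6-5-2-4; Quinn is ranked above Chen even though Chen lies between Quinn and the peak Yilmaz on the axis — preferences dip and rise again. Not single-peaked.
Type 3: ranking walks positions 4-3-6-5-1-2; Pham is ranked above Ferraro even though Ferraro lies between Pham and the peak Ruiz on the axis — preferences dip and rise again. Not single-peaked.
Type 4 (peak Ferraro at position 5): ranking walks positions 5-6-4-3-2-1, expanding outward from the peak — single-peaked.
Type 5: ranking walks positions 3-2-4-6-5-1; Pham is ranked above Ferraro even though Ferraro lies between Pham and the peak Quinn on the axis — preferences dip and rise again. Not single-peaked.
Type 1 violates single-peakedness, so the profile is not single-peaked on this axis.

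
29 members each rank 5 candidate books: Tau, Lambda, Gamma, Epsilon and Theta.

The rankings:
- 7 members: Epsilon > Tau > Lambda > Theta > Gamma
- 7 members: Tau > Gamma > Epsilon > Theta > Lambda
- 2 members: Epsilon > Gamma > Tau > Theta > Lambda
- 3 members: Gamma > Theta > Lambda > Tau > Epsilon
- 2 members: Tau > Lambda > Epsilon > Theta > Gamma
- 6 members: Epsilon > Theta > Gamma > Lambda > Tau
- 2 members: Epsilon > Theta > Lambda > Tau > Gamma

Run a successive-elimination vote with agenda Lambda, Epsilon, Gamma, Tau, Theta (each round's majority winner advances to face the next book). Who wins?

Round 1: Lambda vs Epsilon — 5–24, Epsilon advances.
Round 2: Epsilon vs Gamma — 19–10, Epsilon advances.
Round 3: Epsilon vs Tau — 17–12, Epsilon advances.
Round 4: Epsilon vs Theta — 26–3, Epsilon advances.
The agenda winner is Epsilon.

Epsilon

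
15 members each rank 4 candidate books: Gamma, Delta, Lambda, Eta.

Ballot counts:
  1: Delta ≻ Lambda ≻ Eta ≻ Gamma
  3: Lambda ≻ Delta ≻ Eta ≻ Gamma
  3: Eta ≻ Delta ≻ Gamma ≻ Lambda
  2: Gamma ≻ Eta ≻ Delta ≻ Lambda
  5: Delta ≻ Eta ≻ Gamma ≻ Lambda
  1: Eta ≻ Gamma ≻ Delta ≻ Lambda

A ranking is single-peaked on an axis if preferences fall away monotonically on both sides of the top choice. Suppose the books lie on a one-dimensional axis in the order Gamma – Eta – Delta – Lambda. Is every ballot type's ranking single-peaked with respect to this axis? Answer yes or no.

Axis positions: Gamma=1, Eta=2, Delta=3, Lambda=4.
Ballot type 1 (peak Delta at position 3): ranking walks positions 3-4-2-1, expanding outward from the peak — single-peaked.
Ballot type 2 (peak Lambda at position 4): ranking walks positions 4-3-2-1, expanding outward from the peak — single-peaked.
Ballot type 3 (peak Eta at position 2): ranking walks positions 2-3-1-4, expanding outward from the peak — single-peaked.
Ballot type 4 (peak Gamma at position 1): ranking walks positions 1-2-3-4, expanding outward from the peak — single-peaked.
Ballot type 5 (peak Delta at position 3): ranking walks positions 3-2-1-4, expanding outward from the peak — single-peaked.
Ballot type 6 (peak Eta at position 2): ranking walks positions 2-1-3-4, expanding outward from the peak — single-peaked.
Every ranking is single-peaked on this axis.

yes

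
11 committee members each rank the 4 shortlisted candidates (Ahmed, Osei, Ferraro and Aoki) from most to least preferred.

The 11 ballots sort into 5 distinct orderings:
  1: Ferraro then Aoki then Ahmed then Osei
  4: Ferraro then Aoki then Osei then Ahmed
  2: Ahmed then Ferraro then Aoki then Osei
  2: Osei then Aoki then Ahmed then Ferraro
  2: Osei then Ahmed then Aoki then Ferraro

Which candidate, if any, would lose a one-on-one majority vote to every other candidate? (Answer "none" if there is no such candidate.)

none

Head-to-head results (11 committee members):
Ahmed vs Osei: 3 to 8, Osei.
Ahmed vs Ferraro: Ahmed is ranked higher on 2+2+2 = 6 ballots, Ferraro on 5. Ahmed wins 6–5.
Ahmed vs Aoki: 2+2 = 4 for Ahmed, 7 for Aoki — Aoki by 7–4.
Osei vs Ferraro: Osei preferred on 2+2 = 4 ballots; Ferraro wins 7–4.
Osei–Aoki: Aoki 7–4.
Ferraro vs Aoki: Ferraro, 7–4.
Each candidate has at least one pairwise win (Ahmed beats Ferraro; Osei beats Ahmed; Ferraro beats Osei; Aoki beats Ahmed) — no Condorcet loser.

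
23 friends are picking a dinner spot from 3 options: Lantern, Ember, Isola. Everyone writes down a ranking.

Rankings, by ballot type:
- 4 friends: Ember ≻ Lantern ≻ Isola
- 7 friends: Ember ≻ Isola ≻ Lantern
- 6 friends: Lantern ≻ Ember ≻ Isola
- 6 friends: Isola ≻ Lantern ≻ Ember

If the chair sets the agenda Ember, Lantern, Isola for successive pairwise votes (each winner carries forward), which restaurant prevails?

Isola

Round 1: Ember vs Lantern — 11–12, Lantern advances.
Round 2: Lantern vs Isola — 10–13, Isola advances.
The agenda winner is Isola.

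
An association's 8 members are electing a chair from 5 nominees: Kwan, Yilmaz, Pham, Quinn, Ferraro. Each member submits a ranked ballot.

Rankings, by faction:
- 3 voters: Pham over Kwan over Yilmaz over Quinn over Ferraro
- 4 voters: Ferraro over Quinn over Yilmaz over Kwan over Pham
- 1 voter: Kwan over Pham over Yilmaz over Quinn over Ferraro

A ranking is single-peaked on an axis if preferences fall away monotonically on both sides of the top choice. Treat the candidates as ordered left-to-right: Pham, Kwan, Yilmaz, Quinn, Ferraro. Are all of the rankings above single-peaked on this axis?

yes

Axis positions: Pham=1, Kwan=2, Yilmaz=3, Quinn=4, Ferraro=5.
Faction 1 (peak Pham at position 1): ranking walks positions 1-2-3-4-5, expanding outward from the peak — single-peaked.
Faction 2 (peak Ferraro at position 5): ranking walks positions 5-4-3-2-1, expanding outward from the peak — single-peaked.
Faction 3 (peak Kwan at position 2): ranking walks positions 2-1-3-4-5, expanding outward from the peak — single-peaked.
Every ranking is single-peaked on this axis.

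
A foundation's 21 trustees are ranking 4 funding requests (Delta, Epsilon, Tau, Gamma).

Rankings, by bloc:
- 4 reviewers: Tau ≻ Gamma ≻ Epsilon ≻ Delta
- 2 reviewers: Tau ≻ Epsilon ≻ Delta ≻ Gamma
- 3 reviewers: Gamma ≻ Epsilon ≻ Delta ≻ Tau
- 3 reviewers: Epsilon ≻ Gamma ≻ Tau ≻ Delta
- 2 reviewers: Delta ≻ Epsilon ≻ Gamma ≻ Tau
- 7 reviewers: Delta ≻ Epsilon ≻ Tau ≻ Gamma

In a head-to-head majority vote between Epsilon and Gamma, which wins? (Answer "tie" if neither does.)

Epsilon

Ballots ranking Epsilon above Gamma: 2 + 3 + 2 + 7 = 14.
Ballots ranking Gamma above Epsilon: 21 − 14 = 7.
Epsilon wins the head-to-head 14–7.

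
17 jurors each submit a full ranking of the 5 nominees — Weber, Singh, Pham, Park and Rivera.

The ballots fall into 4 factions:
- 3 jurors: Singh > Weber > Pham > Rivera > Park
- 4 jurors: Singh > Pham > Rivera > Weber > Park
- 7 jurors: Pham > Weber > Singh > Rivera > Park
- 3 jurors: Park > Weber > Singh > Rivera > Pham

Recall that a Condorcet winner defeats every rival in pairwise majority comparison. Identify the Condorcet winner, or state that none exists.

none

Head-to-head results (17 jurors):
Weber–Singh: Weber 10–7.
Weber vs Pham: Pham wins 11–6.
Weber–Park: Weber 14–3.
Weber vs Rivera: Weber preferred on 3+7+3 = 13 ballots; Weber wins 13–4.
Singh vs Pham: Singh wins 10–7.
Singh vs Park: Singh is ranked higher on 3+4+7 = 14 ballots, Park on 3. Singh wins 14–3.
Singh vs Rivera: Singh is ranked higher on 3+4+7+3 = 17 ballots, Rivera on 0. Singh wins 17–0.
Pham vs Park: Pham, 14–3.
Pham–Rivera: Pham 14–3.
Park vs Rivera: Rivera wins 14–3.
Each nominee drops at least one matchup (Weber loses to Pham; Singh loses to Weber; Pham loses to Singh; Park loses to Weber; Rivera loses to Weber); the cycle Weber > Singh > Pham > Weber rules out a Condorcet winner.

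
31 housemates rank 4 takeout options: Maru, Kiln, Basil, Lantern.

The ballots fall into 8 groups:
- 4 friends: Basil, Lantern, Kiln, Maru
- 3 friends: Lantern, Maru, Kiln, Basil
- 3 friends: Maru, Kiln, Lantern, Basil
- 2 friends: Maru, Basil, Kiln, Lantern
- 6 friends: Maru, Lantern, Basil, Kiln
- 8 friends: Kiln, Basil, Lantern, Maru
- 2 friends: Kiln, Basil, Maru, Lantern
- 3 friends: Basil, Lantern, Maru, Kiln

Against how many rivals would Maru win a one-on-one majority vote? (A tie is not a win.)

1

Maru against each rival (31 friends):
Maru vs Kiln: Maru, 17–14.
Maru vs Basil: 3+3+2+6 = 14 for Maru, 17 for Basil — Basil by 17–14.
Maru vs Lantern: Maru preferred on 3+2+6+2 = 13 ballots; Lantern wins 18–13.
Maru beats Kiln; loses to Basil, Lantern — 1 pairwise win.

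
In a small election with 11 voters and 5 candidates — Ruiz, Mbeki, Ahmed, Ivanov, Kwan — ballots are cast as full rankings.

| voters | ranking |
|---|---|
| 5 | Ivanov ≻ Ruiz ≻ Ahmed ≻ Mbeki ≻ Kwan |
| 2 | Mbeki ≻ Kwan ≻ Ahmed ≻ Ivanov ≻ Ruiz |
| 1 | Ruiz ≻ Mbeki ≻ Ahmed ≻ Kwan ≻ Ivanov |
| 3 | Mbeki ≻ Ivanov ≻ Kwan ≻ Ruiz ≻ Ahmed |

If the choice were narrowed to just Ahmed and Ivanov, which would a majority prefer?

Ballots ranking Ahmed above Ivanov: 2 + 1 = 3.
Ballots ranking Ivanov above Ahmed: 11 − 3 = 8.
Ivanov wins the head-to-head 8–3.

Ivanov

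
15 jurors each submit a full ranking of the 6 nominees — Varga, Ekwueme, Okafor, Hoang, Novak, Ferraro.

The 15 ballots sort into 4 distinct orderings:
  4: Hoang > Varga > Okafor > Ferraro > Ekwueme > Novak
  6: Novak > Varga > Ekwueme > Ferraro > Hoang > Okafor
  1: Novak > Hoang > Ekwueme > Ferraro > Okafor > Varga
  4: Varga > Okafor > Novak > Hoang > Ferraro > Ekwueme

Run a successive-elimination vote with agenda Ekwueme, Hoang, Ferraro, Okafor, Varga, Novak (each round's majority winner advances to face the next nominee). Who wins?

Varga

Round 1: Ekwueme vs Hoang — 6–9, Hoang advances.
Round 2: Hoang vs Ferraro — 9–6, Hoang advances.
Round 3: Hoang vs Okafor — 11–4, Hoang advances.
Round 4: Hoang vs Varga — 5–10, Varga advances.
Round 5: Varga vs Novak — 8–7, Varga advances.
The agenda winner is Varga.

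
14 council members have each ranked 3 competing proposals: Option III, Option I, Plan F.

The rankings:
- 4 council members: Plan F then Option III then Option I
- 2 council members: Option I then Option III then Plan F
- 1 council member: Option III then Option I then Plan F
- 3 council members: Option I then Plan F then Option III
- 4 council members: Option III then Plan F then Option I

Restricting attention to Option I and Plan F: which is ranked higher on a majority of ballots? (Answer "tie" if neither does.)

Plan F

Ballots ranking Option I above Plan F: 2 + 1 + 3 = 6.
Ballots ranking Plan F above Option I: 14 − 6 = 8.
Plan F wins the head-to-head 8–6.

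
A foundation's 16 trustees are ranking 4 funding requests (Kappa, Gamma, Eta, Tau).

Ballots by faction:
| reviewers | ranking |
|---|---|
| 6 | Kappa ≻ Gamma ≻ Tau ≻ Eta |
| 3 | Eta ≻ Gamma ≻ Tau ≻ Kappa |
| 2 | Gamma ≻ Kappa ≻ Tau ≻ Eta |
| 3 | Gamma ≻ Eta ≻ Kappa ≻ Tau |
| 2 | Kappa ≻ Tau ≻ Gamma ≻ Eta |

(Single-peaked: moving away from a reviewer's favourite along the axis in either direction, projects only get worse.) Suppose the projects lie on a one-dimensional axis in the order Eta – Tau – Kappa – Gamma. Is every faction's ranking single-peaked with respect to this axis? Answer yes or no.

no

Axis positions: Eta=1, Tau=2, Kappa=3, Gamma=4.
Faction 1 (peak Kappa at position 3): ranking walks positions 3-4-2-1, expanding outward from the peak — single-peaked.
Faction 2: ranking walks positions 1-4-2-3; Gamma is ranked above Tau even though Tau lies between Gamma and the peak Eta on the axis — preferences dip and rise again. Not single-peaked.
Faction 3 (peak Gamma at position 4): ranking walks positions 4-3-2-1, expanding outward from the peak — single-peaked.
Faction 4: ranking walks positions 4-1-3-2; Eta is ranked above Kappa even though Kappa lies between Eta and the peak Gamma on the axis — preferences dip and rise again. Not single-peaked.
Faction 5 (peak Kappa at position 3): ranking walks positions 3-2-4-1, expanding outward from the peak — single-peaked.
Faction 2 violates single-peakedness, so the profile is not single-peaked on this axis.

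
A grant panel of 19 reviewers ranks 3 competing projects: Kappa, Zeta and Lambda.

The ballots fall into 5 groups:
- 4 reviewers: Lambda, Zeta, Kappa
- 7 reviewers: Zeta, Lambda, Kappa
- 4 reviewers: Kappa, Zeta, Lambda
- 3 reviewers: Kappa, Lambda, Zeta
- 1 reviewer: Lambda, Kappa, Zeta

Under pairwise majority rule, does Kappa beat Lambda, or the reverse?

Ballots ranking Kappa above Lambda: 4 + 3 = 7.
Ballots ranking Lambda above Kappa: 19 − 7 = 12.
Lambda wins the head-to-head 12–7.

Lambda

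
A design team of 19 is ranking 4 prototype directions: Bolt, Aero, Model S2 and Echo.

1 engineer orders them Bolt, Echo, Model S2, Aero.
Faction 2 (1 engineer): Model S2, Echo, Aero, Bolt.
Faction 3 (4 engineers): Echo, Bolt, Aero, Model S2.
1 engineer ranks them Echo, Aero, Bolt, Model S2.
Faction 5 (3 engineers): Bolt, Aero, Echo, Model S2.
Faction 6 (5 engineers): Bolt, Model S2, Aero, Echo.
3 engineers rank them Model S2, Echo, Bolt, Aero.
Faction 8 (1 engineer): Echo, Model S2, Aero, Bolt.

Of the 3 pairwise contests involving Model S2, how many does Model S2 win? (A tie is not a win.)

Model S2 against each rival (19 engineers):
Model S2 vs Bolt: Bolt wins 14–5.
Model S2 vs Aero: 11 to 8, Model S2.
Model S2 vs Echo: Echo wins 10–9.
Model S2 beats Aero; loses to Bolt, Echo — 1 pairwise win.

1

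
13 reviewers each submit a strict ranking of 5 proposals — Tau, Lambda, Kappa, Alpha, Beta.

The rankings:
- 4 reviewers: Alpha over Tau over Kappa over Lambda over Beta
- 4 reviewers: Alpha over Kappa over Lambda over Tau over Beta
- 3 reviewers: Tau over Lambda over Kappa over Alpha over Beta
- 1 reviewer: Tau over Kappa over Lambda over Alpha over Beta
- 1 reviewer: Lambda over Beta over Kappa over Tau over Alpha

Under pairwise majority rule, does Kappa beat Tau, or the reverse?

Ballots ranking Kappa above Tau: 4 + 1 = 5.
Ballots ranking Tau above Kappa: 13 − 5 = 8.
Tau wins the head-to-head 8–5.

Tau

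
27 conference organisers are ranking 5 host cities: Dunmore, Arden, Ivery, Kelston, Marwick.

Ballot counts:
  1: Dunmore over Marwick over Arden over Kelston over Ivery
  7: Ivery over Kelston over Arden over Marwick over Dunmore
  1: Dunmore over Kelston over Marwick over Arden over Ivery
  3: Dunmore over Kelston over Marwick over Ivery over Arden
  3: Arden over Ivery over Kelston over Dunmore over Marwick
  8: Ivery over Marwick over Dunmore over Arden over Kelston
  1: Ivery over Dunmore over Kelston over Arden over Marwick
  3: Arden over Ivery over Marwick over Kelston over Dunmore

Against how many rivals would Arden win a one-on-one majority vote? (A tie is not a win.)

2

Arden against each rival (27 organisers):
Arden vs Dunmore: Arden is ranked higher on 7+3+3 = 13 ballots, Dunmore on 14. Dunmore wins 14–13.
Arden vs Ivery: Ivery, 19–8.
Arden vs Kelston: Arden is ranked higher on 1+3+8+3 = 15 ballots, Kelston on 12. Arden wins 15–12.
Arden vs Marwick: Arden wins 14–13.
Arden beats Kelston, Marwick; loses to Dunmore, Ivery — 2 pairwise wins.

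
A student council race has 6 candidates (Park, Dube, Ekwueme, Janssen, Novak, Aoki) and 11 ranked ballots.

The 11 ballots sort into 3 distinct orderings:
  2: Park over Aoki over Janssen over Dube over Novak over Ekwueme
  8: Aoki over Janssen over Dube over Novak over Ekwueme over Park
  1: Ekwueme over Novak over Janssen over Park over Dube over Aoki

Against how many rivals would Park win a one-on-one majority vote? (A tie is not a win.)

Park against each rival (11 voters):
Park vs Dube: Park is ranked higher on 2+1 = 3 ballots, Dube on 8. Dube wins 8–3.
Park vs Ekwueme: Ekwueme wins 9–2.
Park vs Janssen: Park is ranked higher on 2 ballots, Janssen on 9. Janssen wins 9–2.
Park–Novak: Novak 9–2.
Park–Aoki: Aoki 8–3.
Park beats no one; loses to Dube, Ekwueme, Janssen, Novak, Aoki — 0 pairwise wins.

0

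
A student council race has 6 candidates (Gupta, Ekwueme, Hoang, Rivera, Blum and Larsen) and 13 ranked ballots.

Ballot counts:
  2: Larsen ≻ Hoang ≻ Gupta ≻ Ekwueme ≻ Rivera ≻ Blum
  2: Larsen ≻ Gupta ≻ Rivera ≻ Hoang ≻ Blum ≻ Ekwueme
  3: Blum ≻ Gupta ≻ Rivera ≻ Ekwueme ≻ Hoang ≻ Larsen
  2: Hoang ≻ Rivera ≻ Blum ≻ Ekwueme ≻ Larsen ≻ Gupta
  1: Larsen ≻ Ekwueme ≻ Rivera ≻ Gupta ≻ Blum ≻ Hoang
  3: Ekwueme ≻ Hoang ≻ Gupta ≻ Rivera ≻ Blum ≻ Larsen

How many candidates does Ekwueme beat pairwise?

2

Ekwueme against each rival (13 voters):
Ekwueme vs Gupta: Ekwueme is ranked higher on 2+1+3 = 6 ballots, Gupta on 7. Gupta wins 7–6.
Ekwueme vs Hoang: Ekwueme wins 7–6.
Ekwueme vs Rivera: Ekwueme is ranked higher on 2+1+3 = 6 ballots, Rivera on 7. Rivera wins 7–6.
Ekwueme vs Blum: Ekwueme is ranked higher on 2+1+3 = 6 ballots, Blum on 7. Blum wins 7–6.
Ekwueme–Larsen: Ekwueme 8–5.
Ekwueme beats Hoang, Larsen; loses to Gupta, Rivera, Blum — 2 pairwise wins.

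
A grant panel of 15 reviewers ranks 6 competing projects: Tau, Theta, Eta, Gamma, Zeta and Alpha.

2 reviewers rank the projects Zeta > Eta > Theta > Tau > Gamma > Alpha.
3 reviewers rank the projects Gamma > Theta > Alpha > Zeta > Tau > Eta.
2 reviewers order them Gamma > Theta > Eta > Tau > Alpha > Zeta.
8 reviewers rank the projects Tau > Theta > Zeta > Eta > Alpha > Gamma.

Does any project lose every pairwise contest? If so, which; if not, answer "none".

Head-to-head results (15 reviewers):
Tau vs Theta: Tau, 8–7.
Tau vs Eta: 3+8 = 11 for Tau, 4 for Eta — Tau by 11–4.
Tau vs Gamma: Tau wins 10–5.
Tau–Zeta: Tau 10–5.
Tau vs Alpha: Tau, 12–3.
Theta vs Eta: 3+2+8 = 13 for Theta, 2 for Eta — Theta by 13–2.
Theta–Gamma: Theta 10–5.
Theta–Zeta: Theta 13–2.
Theta vs Alpha: 2+3+2+8 = 15 for Theta, 0 for Alpha — Theta by 15–0.
Eta vs Gamma: Eta is ranked higher on 2+8 = 10 ballots, Gamma on 5. Eta wins 10–5.
Eta–Zeta: Zeta 13–2.
Eta–Alpha: Eta 12–3.
Gamma vs Zeta: Gamma is ranked higher on 3+2 = 5 ballots, Zeta on 10. Zeta wins 10–5.
Gamma vs Alpha: Gamma is ranked higher on 2+3+2 = 7 ballots, Alpha on 8. Alpha wins 8–7.
Zeta vs Alpha: Zeta wins 10–5.
Only Gamma has no wins; Gamma is the Condorcet loser.

Gamma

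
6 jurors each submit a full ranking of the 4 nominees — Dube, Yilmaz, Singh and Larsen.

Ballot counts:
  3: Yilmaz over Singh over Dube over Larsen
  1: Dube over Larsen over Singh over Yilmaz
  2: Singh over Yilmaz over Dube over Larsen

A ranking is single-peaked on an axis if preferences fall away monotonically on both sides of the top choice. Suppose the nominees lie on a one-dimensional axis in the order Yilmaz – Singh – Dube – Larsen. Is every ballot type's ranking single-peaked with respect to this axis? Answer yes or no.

yes

Axis positions: Yilmaz=1, Singh=2, Dube=3, Larsen=4.
Ballot type 1 (peak Yilmaz at position 1): ranking walks positions 1-2-3-4, expanding outward from the peak — single-peaked.
Ballot type 2 (peak Dube at position 3): ranking walks positions 3-4-2-1, expanding outward from the peak — single-peaked.
Ballot type 3 (peak Singh at position 2): ranking walks positions 2-1-3-4, expanding outward from the peak — single-peaked.
Every ranking is single-peaked on this axis.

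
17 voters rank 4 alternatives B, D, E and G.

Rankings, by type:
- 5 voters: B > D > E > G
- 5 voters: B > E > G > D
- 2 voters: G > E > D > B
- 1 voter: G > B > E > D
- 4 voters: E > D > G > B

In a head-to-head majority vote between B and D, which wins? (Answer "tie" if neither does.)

Ballots ranking B above D: 5 + 5 + 1 = 11.
Ballots ranking D above B: 17 − 11 = 6.
B wins the head-to-head 11–6.

B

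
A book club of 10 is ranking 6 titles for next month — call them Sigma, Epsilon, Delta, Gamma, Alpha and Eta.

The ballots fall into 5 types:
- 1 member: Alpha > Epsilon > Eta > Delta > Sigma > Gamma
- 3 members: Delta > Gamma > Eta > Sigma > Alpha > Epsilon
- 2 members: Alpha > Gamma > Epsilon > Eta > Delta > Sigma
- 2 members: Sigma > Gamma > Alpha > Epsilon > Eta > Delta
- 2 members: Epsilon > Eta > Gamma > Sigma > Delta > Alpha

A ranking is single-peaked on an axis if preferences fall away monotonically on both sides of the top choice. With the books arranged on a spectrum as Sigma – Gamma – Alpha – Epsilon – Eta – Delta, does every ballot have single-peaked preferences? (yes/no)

no

Axis positions: Sigma=1, Gamma=2, Alpha=3, Epsilon=4, Eta=5, Delta=6.
Type 1: ranking walks positions 3-4-5-6-1-2; Sigma is ranked above Gamma even though Gamma lies between Sigma and the peak Alpha on the axis — preferences dip and rise again. Not single-peaked.
Type 2: ranking walks positions 6-2-5-1-3-4; Gamma is ranked above Eta even though Eta lies between Gamma and the peak Delta on the axis — preferences dip and rise again. Not single-peaked.
Type 3 (peak Alpha at position 3): ranking walks positions 3-2-4-5-6-1, expanding outward from the peak — single-peaked.
Type 4 (peak Sigma at position 1): ranking walks positions 1-2-3-4-5-6, expanding outward from the peak — single-peaked.
Type 5: ranking walks positions 4-5-2-1-6-3; Gamma is ranked above Alpha even though Alpha lies between Gamma and the peak Epsilon on the axis — preferences dip and rise again. Not single-peaked.
Type 1 violates single-peakedness, so the profile is not single-peaked on this axis.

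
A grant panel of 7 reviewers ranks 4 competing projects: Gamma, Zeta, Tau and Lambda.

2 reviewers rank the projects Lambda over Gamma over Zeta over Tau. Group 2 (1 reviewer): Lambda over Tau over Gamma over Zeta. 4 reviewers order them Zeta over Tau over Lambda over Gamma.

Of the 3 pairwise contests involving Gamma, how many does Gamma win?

Gamma against each rival (7 reviewers):
Gamma vs Zeta: Zeta wins 4–3.
Gamma vs Tau: Tau wins 5–2.
Gamma vs Lambda: 0 for Gamma, 7 for Lambda — Lambda by 7–0.
Gamma beats no one; loses to Zeta, Tau, Lambda — 0 pairwise wins.

0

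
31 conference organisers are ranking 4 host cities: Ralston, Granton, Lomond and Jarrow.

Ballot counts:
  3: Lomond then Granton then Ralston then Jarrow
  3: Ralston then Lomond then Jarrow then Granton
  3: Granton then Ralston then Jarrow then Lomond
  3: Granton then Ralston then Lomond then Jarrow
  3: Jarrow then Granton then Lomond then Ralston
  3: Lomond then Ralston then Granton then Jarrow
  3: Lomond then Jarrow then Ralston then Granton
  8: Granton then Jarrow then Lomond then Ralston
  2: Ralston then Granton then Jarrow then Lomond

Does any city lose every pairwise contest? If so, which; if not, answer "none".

Head-to-head results (31 organisers):
Ralston–Granton: Granton 20–11.
Ralston–Lomond: Lomond 20–11.
Ralston vs Jarrow: Ralston wins 17–14.
Granton vs Lomond: Granton preferred on 3+3+3+8+2 = 19 ballots; Granton wins 19–12.
Granton vs Jarrow: Granton preferred on 3+3+3+3+8+2 = 22 ballots; Granton wins 22–9.
Lomond vs Jarrow: Jarrow, 16–15.
No city is winless: Ralston beats Jarrow; Granton beats Ralston; Lomond beats Ralston; Jarrow beats Lomond. There is no Condorcet loser.

none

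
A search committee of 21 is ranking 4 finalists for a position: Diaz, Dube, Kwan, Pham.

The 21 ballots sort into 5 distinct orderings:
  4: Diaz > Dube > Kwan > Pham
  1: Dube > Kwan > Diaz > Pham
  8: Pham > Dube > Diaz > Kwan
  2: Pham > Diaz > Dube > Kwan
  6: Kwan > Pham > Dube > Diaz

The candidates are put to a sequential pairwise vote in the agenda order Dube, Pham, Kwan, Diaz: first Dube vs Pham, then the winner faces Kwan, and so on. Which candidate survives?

Diaz

Round 1: Dube vs Pham — 5–16, Pham advances.
Round 2: Pham vs Kwan — 10–11, Kwan advances.
Round 3: Kwan vs Diaz — 7–14, Diaz advances.
The agenda winner is Diaz.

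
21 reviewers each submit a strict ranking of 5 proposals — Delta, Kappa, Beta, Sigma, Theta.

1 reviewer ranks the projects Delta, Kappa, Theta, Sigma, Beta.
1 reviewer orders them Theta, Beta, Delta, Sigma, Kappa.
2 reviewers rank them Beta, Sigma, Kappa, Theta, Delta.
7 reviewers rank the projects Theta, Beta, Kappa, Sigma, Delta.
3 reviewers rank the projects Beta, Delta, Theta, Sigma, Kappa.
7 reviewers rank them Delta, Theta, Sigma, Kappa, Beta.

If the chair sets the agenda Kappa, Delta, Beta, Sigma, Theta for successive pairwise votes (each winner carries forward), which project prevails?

Round 1: Kappa vs Delta — 9–12, Delta advances.
Round 2: Delta vs Beta — 8–13, Beta advances.
Round 3: Beta vs Sigma — 13–8, Beta advances.
Round 4: Beta vs Theta — 5–16, Theta advances.
Theta survives the agenda.

Theta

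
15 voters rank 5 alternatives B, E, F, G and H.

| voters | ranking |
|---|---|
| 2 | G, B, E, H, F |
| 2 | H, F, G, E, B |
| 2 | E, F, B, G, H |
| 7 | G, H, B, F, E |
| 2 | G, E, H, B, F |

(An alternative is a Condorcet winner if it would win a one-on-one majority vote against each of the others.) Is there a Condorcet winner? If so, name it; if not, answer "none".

Check each pair by majority over 15 ballots:
B vs E: 9 to 6, B.
B vs F: 11 to 4, B.
B vs G: B preferred on 2 ballots; G wins 13–2.
B vs H: 4 to 11, H.
E vs F: 6 to 9, F.
E vs G: 2 to 13, G.
E vs H: 6 to 9, H.
F vs G: F is ranked higher on 2+2 = 4 ballots, G on 11. G wins 11–4.
F vs H: F preferred on 2 ballots; H wins 13–2.
G vs H: G is ranked higher on 2+2+7+2 = 13 ballots, H on 2. G wins 13–2.
G beats each of B, E, F, H — G is the Condorcet winner.

G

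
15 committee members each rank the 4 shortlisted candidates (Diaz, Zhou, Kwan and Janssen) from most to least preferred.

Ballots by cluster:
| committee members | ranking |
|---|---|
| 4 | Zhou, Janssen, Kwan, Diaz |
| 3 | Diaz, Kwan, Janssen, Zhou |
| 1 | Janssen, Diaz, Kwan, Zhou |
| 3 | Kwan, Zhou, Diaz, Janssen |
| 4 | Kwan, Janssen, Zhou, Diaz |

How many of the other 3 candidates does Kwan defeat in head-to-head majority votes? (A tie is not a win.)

3

Kwan against each rival (15 committee members):
Kwan vs Diaz: Kwan, 11–4.
Kwan–Zhou: Kwan 11–4.
Kwan vs Janssen: Kwan, 10–5.
Kwan beats Diaz, Zhou, Janssen — 3 pairwise wins.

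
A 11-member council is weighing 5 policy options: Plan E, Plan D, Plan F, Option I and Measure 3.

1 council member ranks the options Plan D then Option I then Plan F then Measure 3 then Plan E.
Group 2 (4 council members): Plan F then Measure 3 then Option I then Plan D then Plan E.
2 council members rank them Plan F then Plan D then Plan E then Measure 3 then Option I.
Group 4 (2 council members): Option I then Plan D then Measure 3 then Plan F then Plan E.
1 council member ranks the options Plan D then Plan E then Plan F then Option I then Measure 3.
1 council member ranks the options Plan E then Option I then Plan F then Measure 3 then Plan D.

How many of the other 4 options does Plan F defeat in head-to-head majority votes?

4

Plan F against each rival (11 council members):
Plan F vs Plan E: Plan F, 9–2.
Plan F vs Plan D: Plan F, 7–4.
Plan F vs Option I: 7 to 4, Plan F.
Plan F vs Measure 3: 9 to 2, Plan F.
Plan F beats Plan E, Plan D, Option I, Measure 3 — 4 pairwise wins.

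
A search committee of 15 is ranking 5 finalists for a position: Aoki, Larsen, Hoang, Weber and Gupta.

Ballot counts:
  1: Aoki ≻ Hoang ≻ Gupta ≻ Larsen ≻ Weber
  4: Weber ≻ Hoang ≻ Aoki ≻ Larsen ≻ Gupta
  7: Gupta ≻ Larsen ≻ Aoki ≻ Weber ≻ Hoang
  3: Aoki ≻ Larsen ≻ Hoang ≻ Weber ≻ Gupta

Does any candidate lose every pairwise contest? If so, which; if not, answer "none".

none

Pairwise majorities:
Aoki vs Larsen: 8 to 7, Aoki.
Aoki–Hoang: Aoki 11–4.
Aoki vs Weber: Aoki preferred on 1+7+3 = 11 ballots; Aoki wins 11–4.
Aoki–Gupta: Aoki 8–7.
Larsen vs Hoang: Larsen is ranked higher on 7+3 = 10 ballots, Hoang on 5. Larsen wins 10–5.
Larsen vs Weber: Larsen, 11–4.
Larsen vs Gupta: Gupta, 8–7.
Hoang vs Weber: 4 to 11, Weber.
Hoang vs Gupta: Hoang wins 8–7.
Weber vs Gupta: Gupta, 8–7.
No candidate is winless: Aoki beats Larsen; Larsen beats Hoang; Hoang beats Gupta; Weber beats Hoang; Gupta beats Larsen. There is no Condorcet loser.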